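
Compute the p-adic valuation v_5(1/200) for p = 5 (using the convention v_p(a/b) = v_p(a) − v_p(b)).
v_5(1/200) = -2

Factor powers of 5 from the numerator and denominator of the reduced fraction: 1 = 5^0 · 1 and 200 = 5^2 · 8. Apply v_p(a/b) = v_p(a) − v_p(b): v_5(1/200) = 0 − 2 = -2.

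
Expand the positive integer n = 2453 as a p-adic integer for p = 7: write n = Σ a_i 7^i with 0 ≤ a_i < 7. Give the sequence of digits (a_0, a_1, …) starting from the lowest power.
(a_0, a_1, …) = (3, 0, 1, 0, 1)

Repeated division by 7 gives the digits low-to-high: 2453 = 3 + 1·7^2 + 1·7^4. Digit sequence: (3, 0, 1, 0, 1).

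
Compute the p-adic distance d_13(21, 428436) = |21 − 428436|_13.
d_13(21, 428436) = 1/28561

Step 1 — x − y = 21 − 428436 = -428415. Step 2 — v_13(-428415) = 4 (factor: -428415 = −(13^4 · 15); the sign does not affect v_p). Step 3 — |x − y|_13 = 13^{-4} = 1/28561.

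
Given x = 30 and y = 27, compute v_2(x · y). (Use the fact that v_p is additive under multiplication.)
v_2(810) = 1

v_p(x) = 1 (factor: 30 = 2^1 · 15); v_p(y) = 0 (factor: 27 = 2^0 · 27). Additivity: v_p(xy) = v_p(x) + v_p(y) = 1 + 0 = 1. (Direct check: xy = 810 = 2^1 · (405).)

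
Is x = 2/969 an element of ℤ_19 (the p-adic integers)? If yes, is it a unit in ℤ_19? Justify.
x ∉ ℤ_19 (v_19(x) = -1 < 0)

ℤ_19 = {x ∈ ℚ_19 : v_19(x) ≥ 0} and ℤ_19^× = {x ∈ ℤ_19 : v_19(x) = 0}. Here v_19(2/969) = v_19(num) − v_19(den) = -1; compare against these criteria.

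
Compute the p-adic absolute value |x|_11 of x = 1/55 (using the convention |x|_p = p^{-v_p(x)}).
|1/55|_11 = 11

Step 1 — compute v_11(x) by factoring powers of 11 out of the numerator and denominator: v_11(1/55) = -1. Step 2 — apply |x|_p = p^{-v_p(x)} = 11^{1} = 11.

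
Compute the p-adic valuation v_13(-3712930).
v_13(-3712930) = 5

v_13(n) is the largest exponent k such that 13^k divides n. Factor out: -3712930 = -13^5 · 10. (Sign doesn't affect v_p.) So v_13(-3712930) = 5.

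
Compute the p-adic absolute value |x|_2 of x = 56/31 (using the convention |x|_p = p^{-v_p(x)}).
|56/31|_2 = 1/8

Step 1 — compute v_2(x) by factoring powers of 2 out of the numerator and denominator: v_2(56/31) = 3. Step 2 — apply |x|_p = p^{-v_p(x)} = 2^{-3} = 1/8.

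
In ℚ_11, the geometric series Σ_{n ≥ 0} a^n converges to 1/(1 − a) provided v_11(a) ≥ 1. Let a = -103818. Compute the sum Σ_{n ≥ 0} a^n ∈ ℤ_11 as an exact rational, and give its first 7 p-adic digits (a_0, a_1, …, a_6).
Σ a^n = 1/(1 − a) = 1/103819;  first 7 digits = (1, 0, 0, 10, 3, 10, 0)

v_11(a) = 3 ≥ 1, so the series converges in ℤ_11 to 1/(1 − a) = 1/(1 − (-103818)) = 1/103819. Expand this rational in ℤ_11: compute digits iteratively via d_i = x_i mod 11, x_{i+1} = (x_i − d_i)/11. The first 7 digits are (1, 0, 0, 10, 3, 10, 0).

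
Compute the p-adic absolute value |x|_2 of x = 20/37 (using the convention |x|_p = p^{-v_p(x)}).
|20/37|_2 = 1/4

Step 1 — compute v_2(x) by factoring powers of 2 out of the numerator and denominator: v_2(20/37) = 2. Step 2 — apply |x|_p = p^{-v_p(x)} = 2^{-2} = 1/4.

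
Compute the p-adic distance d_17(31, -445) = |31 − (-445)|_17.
d_17(31, -445) = 1/17

Step 1 — x − y = 31 − (-445) = 476. Step 2 — v_17(476) = 1 (factor: 476 = (17^1 · 28); the sign does not affect v_p). Step 3 — |x − y|_17 = 17^{-1} = 1/17.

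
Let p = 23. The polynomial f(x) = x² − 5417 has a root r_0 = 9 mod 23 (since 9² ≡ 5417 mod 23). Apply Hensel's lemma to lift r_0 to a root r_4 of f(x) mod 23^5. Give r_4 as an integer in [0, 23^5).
r_4 = 4072136 (mod 6436343)

Hensel's recurrence: r_{i+1} = r_i − f(r_i)·(f′(r_i))^{-1} mod 23^{i+2}, with f′(x) = 2x. Iterate:
  r_0 = 9 (mod 23)
  r_1 = 423 (mod 529)
  r_2 = 8358 (mod 12167)
  r_3 = 154362 (mod 279841)
  r_4 = 4072136 (mod 6436343)
Final: r_4 = 4072136, and one checks f(r_4) ≡ 0 mod 23^5.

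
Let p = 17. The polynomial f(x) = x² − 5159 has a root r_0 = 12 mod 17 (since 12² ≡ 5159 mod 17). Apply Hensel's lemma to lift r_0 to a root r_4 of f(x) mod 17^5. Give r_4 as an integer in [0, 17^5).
r_4 = 1090919 (mod 1419857)

Hensel's recurrence: r_{i+1} = r_i − f(r_i)·(f′(r_i))^{-1} mod 17^{i+2}, with f′(x) = 2x. Iterate:
  r_0 = 12 (mod 17)
  r_1 = 233 (mod 289)
  r_2 = 233 (mod 4913)
  r_3 = 5146 (mod 83521)
  r_4 = 1090919 (mod 1419857)
Final: r_4 = 1090919, and one checks f(r_4) ≡ 0 mod 17^5.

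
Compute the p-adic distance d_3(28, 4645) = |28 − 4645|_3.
d_3(28, 4645) = 1/243

Step 1 — x − y = 28 − 4645 = -4617. Step 2 — v_3(-4617) = 5 (factor: -4617 = −(3^5 · 19); the sign does not affect v_p). Step 3 — |x − y|_3 = 3^{-5} = 1/243.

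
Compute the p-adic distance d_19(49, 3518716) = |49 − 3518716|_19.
d_19(49, 3518716) = 1/130321

Step 1 — x − y = 49 − 3518716 = -3518667. Step 2 — v_19(-3518667) = 4 (factor: -3518667 = −(19^4 · 27); the sign does not affect v_p). Step 3 — |x − y|_19 = 19^{-4} = 1/130321.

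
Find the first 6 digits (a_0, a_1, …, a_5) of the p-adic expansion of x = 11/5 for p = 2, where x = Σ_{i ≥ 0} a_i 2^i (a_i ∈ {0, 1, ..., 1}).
(a_0, …, a_5) = (1, 1, 1, 1, 0, 0)

v_2(11/5) = 0 (numerator and denominator both coprime to 2), so x ∈ ℤ_2^×. Compute digits iteratively via a_i = x_i mod 2, x_{i+1} = (x_i − a_i)/2, with x_0 = x:
  x_0 = 11/5;  a_0 = 1;  x_1 = (x_0 − 1)/2 = 3/5
  x_1 = 3/5;  a_1 = 1;  x_2 = (x_1 − 1)/2 = -1/5
  x_2 = -1/5;  a_2 = 1;  x_3 = (x_2 − 1)/2 = -3/5
  x_3 = -3/5;  a_3 = 1;  x_4 = (x_3 − 1)/2 = -4/5
  x_4 = -4/5;  a_4 = 0;  x_5 = (x_4 − 0)/2 = -2/5
  x_5 = -2/5;  a_5 = 0;  x_6 = (x_5 − 0)/2 = -1/5
Digits: (1, 1, 1, 1, 0, 0).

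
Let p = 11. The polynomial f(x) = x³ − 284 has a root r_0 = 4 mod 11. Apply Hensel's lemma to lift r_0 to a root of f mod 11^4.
r_3 = 10344 (mod 14641)

Hensel: r_{i+1} = r_i − f(r_i)/f′(r_i) mod 11^{i+2}, where f′(x) = 3x². Iterate:
  r_0 = 4 (mod 11)
  r_1 = 59 (mod 121)
  r_2 = 1027 (mod 1331)
  r_3 = 10344 (mod 14641)
Final: r = 10344 with f(r) ≡ 0 mod 11^4.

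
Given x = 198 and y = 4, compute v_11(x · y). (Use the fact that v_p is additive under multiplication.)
v_11(792) = 1

v_p(x) = 1 (factor: 198 = 11^1 · 18); v_p(y) = 0 (factor: 4 = 11^0 · 4). Additivity: v_p(xy) = v_p(x) + v_p(y) = 1 + 0 = 1. (Direct check: xy = 792 = 11^1 · (72).)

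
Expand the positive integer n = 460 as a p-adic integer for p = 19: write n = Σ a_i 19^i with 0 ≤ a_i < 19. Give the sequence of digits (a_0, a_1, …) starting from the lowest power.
(a_0, a_1, …) = (4, 5, 1)

Repeated division by 19 gives the digits low-to-high: 460 = 4 + 5·19^1 + 1·19^2. Digit sequence: (4, 5, 1).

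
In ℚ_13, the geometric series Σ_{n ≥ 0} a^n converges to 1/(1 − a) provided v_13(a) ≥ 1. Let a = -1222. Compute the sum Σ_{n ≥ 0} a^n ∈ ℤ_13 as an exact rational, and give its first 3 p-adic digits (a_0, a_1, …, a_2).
Σ a^n = 1/(1 − a) = 1/1223;  first 3 digits = (1, 10, 1)

v_13(a) = 1 ≥ 1, so the series converges in ℤ_13 to 1/(1 − a) = 1/(1 − (-1222)) = 1/1223. Expand this rational in ℤ_13: compute digits iteratively via d_i = x_i mod 13, x_{i+1} = (x_i − d_i)/13. The first 3 digits are (1, 10, 1).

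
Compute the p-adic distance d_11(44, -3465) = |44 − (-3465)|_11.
d_11(44, -3465) = 1/121

Step 1 — x − y = 44 − (-3465) = 3509. Step 2 — v_11(3509) = 2 (factor: 3509 = (11^2 · 29); the sign does not affect v_p). Step 3 — |x − y|_11 = 11^{-2} = 1/121.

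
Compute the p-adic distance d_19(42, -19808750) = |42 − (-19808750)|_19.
d_19(42, -19808750) = 1/2476099

Step 1 — x − y = 42 − (-19808750) = 19808792. Step 2 — v_19(19808792) = 5 (factor: 19808792 = (19^5 · 8); the sign does not affect v_p). Step 3 — |x − y|_19 = 19^{-5} = 1/2476099.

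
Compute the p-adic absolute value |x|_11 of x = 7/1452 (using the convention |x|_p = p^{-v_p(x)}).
|7/1452|_11 = 121

Step 1 — compute v_11(x) by factoring powers of 11 out of the numerator and denominator: v_11(7/1452) = -2. Step 2 — apply |x|_p = p^{-v_p(x)} = 11^{2} = 121.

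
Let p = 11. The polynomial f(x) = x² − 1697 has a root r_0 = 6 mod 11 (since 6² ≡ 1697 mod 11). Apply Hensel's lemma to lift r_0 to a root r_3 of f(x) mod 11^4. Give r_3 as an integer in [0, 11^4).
r_3 = 10258 (mod 14641)

Hensel's recurrence: r_{i+1} = r_i − f(r_i)·(f′(r_i))^{-1} mod 11^{i+2}, with f′(x) = 2x. Iterate:
  r_0 = 6 (mod 11)
  r_1 = 94 (mod 121)
  r_2 = 941 (mod 1331)
  r_3 = 10258 (mod 14641)
Final: r_3 = 10258, and one checks f(r_3) ≡ 0 mod 11^4.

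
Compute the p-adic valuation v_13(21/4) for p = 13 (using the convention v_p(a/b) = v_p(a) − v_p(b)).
v_13(21/4) = 0

Factor powers of 13 from the numerator and denominator of the reduced fraction: 21 = 13^0 · 21 and 4 = 13^0 · 4. Apply v_p(a/b) = v_p(a) − v_p(b): v_13(21/4) = 0 − 0 = 0.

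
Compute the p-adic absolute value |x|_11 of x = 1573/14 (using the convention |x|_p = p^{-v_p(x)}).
|1573/14|_11 = 1/121

Step 1 — compute v_11(x) by factoring powers of 11 out of the numerator and denominator: v_11(1573/14) = 2. Step 2 — apply |x|_p = p^{-v_p(x)} = 11^{-2} = 1/121.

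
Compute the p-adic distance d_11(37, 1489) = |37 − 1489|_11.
d_11(37, 1489) = 1/121

Step 1 — x − y = 37 − 1489 = -1452. Step 2 — v_11(-1452) = 2 (factor: -1452 = −(11^2 · 12); the sign does not affect v_p). Step 3 — |x − y|_11 = 11^{-2} = 1/121.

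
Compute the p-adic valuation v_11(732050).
v_11(732050) = 4

v_11(n) is the largest exponent k such that 11^k divides n. Factor out: 732050 = 11^4 · 50. (Sign doesn't affect v_p.) So v_11(732050) = 4.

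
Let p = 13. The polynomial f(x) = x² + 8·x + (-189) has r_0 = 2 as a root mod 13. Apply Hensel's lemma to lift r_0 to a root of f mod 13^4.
r_3 = 26197 (mod 28561)

Hensel: r_{i+1} = r_i − f(r_i)·(f′(r_i))^{-1} mod 13^{i+2}, f′(x) = 2x + 8. Iterate:
  r_0 = 2 (mod 13)
  r_1 = 2 (mod 169)
  r_2 = 2030 (mod 2197)
  r_3 = 26197 (mod 28561)
Final: r = 26197 satisfies f(r) ≡ 0 mod 13^4.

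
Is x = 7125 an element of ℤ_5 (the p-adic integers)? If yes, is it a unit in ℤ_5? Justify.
x ∈ ℤ_5 but not a unit; v_5(x) = 3 > 0

ℤ_5 = {x ∈ ℚ_5 : v_5(x) ≥ 0} and ℤ_5^× = {x ∈ ℤ_5 : v_5(x) = 0}. Here v_5(7125) = v_5(num) − v_5(den) = 3; compare against these criteria.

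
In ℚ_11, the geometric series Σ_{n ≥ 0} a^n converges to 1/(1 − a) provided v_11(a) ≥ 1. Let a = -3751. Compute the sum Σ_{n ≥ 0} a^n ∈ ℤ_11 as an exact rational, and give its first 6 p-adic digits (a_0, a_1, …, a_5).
Σ a^n = 1/(1 − a) = 1/3752;  first 6 digits = (1, 0, 2, 8, 3, 10)

v_11(a) = 2 ≥ 1, so the series converges in ℤ_11 to 1/(1 − a) = 1/(1 − (-3751)) = 1/3752. Expand this rational in ℤ_11: compute digits iteratively via d_i = x_i mod 11, x_{i+1} = (x_i − d_i)/11. The first 6 digits are (1, 0, 2, 8, 3, 10).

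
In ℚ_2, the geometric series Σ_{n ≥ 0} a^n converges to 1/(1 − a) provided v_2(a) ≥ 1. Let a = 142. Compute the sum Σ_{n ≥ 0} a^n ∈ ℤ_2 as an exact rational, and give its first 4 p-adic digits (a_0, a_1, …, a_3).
Σ a^n = 1/(1 − a) = -1/141;  first 4 digits = (1, 1, 0, 1)

v_2(a) = 1 ≥ 1, so the series converges in ℤ_2 to 1/(1 − a) = 1/(1 − 142) = -1/141. Expand this rational in ℤ_2: compute digits iteratively via d_i = x_i mod 2, x_{i+1} = (x_i − d_i)/2. The first 4 digits are (1, 1, 0, 1).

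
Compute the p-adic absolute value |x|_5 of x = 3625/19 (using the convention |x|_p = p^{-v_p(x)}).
|3625/19|_5 = 1/125

Step 1 — compute v_5(x) by factoring powers of 5 out of the numerator and denominator: v_5(3625/19) = 3. Step 2 — apply |x|_p = p^{-v_p(x)} = 5^{-3} = 1/125.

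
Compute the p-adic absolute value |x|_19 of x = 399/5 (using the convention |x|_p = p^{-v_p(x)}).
|399/5|_19 = 1/19

Step 1 — compute v_19(x) by factoring powers of 19 out of the numerator and denominator: v_19(399/5) = 1. Step 2 — apply |x|_p = p^{-v_p(x)} = 19^{-1} = 1/19.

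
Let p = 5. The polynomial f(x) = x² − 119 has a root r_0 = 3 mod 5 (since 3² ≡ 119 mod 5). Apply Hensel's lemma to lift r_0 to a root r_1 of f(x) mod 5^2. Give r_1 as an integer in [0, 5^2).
r_1 = 13 (mod 25)

Hensel's recurrence: r_{i+1} = r_i − f(r_i)·(f′(r_i))^{-1} mod 5^{i+2}, with f′(x) = 2x. Iterate:
  r_0 = 3 (mod 5)
  r_1 = 13 (mod 25)
Final: r_1 = 13, and one checks f(r_1) ≡ 0 mod 5^2.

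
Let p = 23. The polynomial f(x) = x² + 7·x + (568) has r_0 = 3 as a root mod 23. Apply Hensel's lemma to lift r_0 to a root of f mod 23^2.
r_1 = 486 (mod 529)

Hensel: r_{i+1} = r_i − f(r_i)·(f′(r_i))^{-1} mod 23^{i+2}, f′(x) = 2x + 7. Iterate:
  r_0 = 3 (mod 23)
  r_1 = 486 (mod 529)
Final: r = 486 satisfies f(r) ≡ 0 mod 23^2.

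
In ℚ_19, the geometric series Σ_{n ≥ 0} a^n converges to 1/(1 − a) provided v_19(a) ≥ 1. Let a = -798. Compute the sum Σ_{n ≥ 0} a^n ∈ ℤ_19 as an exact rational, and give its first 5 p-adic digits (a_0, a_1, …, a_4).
Σ a^n = 1/(1 − a) = 1/799;  first 5 digits = (1, 15, 13, 9, 9)

v_19(a) = 1 ≥ 1, so the series converges in ℤ_19 to 1/(1 − a) = 1/(1 − (-798)) = 1/799. Expand this rational in ℤ_19: compute digits iteratively via d_i = x_i mod 19, x_{i+1} = (x_i − d_i)/19. The first 5 digits are (1, 15, 13, 9, 9).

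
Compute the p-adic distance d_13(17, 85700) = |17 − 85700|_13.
d_13(17, 85700) = 1/28561

Step 1 — x − y = 17 − 85700 = -85683. Step 2 — v_13(-85683) = 4 (factor: -85683 = −(13^4 · 3); the sign does not affect v_p). Step 3 — |x − y|_13 = 13^{-4} = 1/28561.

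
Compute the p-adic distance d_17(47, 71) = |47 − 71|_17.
d_17(47, 71) = 1

Step 1 — x − y = 47 − 71 = -24. Step 2 — v_17(-24) = 0 (factor: -24 = −(17^0 · 24); the sign does not affect v_p). Step 3 — |x − y|_17 = 17^{0} = 1.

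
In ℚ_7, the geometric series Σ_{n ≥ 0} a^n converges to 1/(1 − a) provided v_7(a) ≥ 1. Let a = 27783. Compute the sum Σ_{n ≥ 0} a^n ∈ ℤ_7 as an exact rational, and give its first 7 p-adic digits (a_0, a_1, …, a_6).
Σ a^n = 1/(1 − a) = -1/27782;  first 7 digits = (1, 0, 0, 4, 4, 1, 2)

v_7(a) = 3 ≥ 1, so the series converges in ℤ_7 to 1/(1 − a) = 1/(1 − 27783) = -1/27782. Expand this rational in ℤ_7: compute digits iteratively via d_i = x_i mod 7, x_{i+1} = (x_i − d_i)/7. The first 7 digits are (1, 0, 0, 4, 4, 1, 2).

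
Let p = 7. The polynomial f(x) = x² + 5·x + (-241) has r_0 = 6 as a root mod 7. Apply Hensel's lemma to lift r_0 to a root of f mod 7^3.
r_2 = 195 (mod 343)

Hensel: r_{i+1} = r_i − f(r_i)·(f′(r_i))^{-1} mod 7^{i+2}, f′(x) = 2x + 5. Iterate:
  r_0 = 6 (mod 7)
  r_1 = 48 (mod 49)
  r_2 = 195 (mod 343)
Final: r = 195 satisfies f(r) ≡ 0 mod 7^3.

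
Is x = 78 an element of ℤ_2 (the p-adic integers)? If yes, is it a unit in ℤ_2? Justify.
x ∈ ℤ_2 but not a unit; v_2(x) = 1 > 0

ℤ_2 = {x ∈ ℚ_2 : v_2(x) ≥ 0} and ℤ_2^× = {x ∈ ℤ_2 : v_2(x) = 0}. Here v_2(78) = v_2(num) − v_2(den) = 1; compare against these criteria.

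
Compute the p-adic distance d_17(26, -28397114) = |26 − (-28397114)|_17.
d_17(26, -28397114) = 1/1419857

Step 1 — x − y = 26 − (-28397114) = 28397140. Step 2 — v_17(28397140) = 5 (factor: 28397140 = (17^5 · 20); the sign does not affect v_p). Step 3 — |x − y|_17 = 17^{-5} = 1/1419857.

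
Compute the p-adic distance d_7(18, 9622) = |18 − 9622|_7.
d_7(18, 9622) = 1/2401

Step 1 — x − y = 18 − 9622 = -9604. Step 2 — v_7(-9604) = 4 (factor: -9604 = −(7^4 · 4); the sign does not affect v_p). Step 3 — |x − y|_7 = 7^{-4} = 1/2401.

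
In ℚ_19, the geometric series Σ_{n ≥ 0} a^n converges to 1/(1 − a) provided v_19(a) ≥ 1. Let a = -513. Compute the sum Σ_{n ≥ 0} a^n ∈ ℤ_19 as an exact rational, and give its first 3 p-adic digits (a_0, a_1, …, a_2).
Σ a^n = 1/(1 − a) = 1/514;  first 3 digits = (1, 11, 5)

v_19(a) = 1 ≥ 1, so the series converges in ℤ_19 to 1/(1 − a) = 1/(1 − (-513)) = 1/514. Expand this rational in ℤ_19: compute digits iteratively via d_i = x_i mod 19, x_{i+1} = (x_i − d_i)/19. The first 3 digits are (1, 11, 5).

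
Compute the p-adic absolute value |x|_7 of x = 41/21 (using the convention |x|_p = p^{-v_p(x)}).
|41/21|_7 = 7

Step 1 — compute v_7(x) by factoring powers of 7 out of the numerator and denominator: v_7(41/21) = -1. Step 2 — apply |x|_p = p^{-v_p(x)} = 7^{1} = 7.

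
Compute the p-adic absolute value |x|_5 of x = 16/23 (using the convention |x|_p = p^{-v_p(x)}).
|16/23|_5 = 1

Step 1 — compute v_5(x) by factoring powers of 5 out of the numerator and denominator: v_5(16/23) = 0. Step 2 — apply |x|_p = p^{-v_p(x)} = 5^{0} = 1.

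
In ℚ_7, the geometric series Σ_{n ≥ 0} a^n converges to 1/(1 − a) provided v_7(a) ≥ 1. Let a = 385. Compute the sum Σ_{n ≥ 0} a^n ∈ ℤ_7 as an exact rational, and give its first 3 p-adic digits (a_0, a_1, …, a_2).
Σ a^n = 1/(1 − a) = -1/384;  first 3 digits = (1, 6, 1)

v_7(a) = 1 ≥ 1, so the series converges in ℤ_7 to 1/(1 − a) = 1/(1 − 385) = -1/384. Expand this rational in ℤ_7: compute digits iteratively via d_i = x_i mod 7, x_{i+1} = (x_i − d_i)/7. The first 3 digits are (1, 6, 1).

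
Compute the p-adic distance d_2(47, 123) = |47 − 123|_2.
d_2(47, 123) = 1/4

Step 1 — x − y = 47 − 123 = -76. Step 2 — v_2(-76) = 2 (factor: -76 = −(2^2 · 19); the sign does not affect v_p). Step 3 — |x − y|_2 = 2^{-2} = 1/4.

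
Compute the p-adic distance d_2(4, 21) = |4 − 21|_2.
d_2(4, 21) = 1

Step 1 — x − y = 4 − 21 = -17. Step 2 — v_2(-17) = 0 (factor: -17 = −(2^0 · 17); the sign does not affect v_p). Step 3 — |x − y|_2 = 2^{0} = 1.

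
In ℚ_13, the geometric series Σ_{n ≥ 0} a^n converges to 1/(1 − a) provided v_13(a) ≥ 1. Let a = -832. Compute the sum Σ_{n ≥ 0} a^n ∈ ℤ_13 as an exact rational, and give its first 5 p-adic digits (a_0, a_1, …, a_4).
Σ a^n = 1/(1 − a) = 1/833;  first 5 digits = (1, 1, 9, 3, 10)

v_13(a) = 1 ≥ 1, so the series converges in ℤ_13 to 1/(1 − a) = 1/(1 − (-832)) = 1/833. Expand this rational in ℤ_13: compute digits iteratively via d_i = x_i mod 13, x_{i+1} = (x_i − d_i)/13. The first 5 digits are (1, 1, 9, 3, 10).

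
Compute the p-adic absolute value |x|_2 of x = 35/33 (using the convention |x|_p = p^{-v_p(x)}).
|35/33|_2 = 1

Step 1 — compute v_2(x) by factoring powers of 2 out of the numerator and denominator: v_2(35/33) = 0. Step 2 — apply |x|_p = p^{-v_p(x)} = 2^{0} = 1.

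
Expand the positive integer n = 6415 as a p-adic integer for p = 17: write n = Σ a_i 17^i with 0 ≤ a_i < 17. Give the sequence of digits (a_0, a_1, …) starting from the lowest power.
(a_0, a_1, …) = (6, 3, 5, 1)

Repeated division by 17 gives the digits low-to-high: 6415 = 6 + 3·17^1 + 5·17^2 + 1·17^3. Digit sequence: (6, 3, 5, 1).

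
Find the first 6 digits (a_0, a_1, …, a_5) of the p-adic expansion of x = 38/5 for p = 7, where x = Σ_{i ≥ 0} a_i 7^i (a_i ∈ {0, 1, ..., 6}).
(a_0, …, a_5) = (2, 5, 5, 2, 1, 4)

v_7(38/5) = 0 (numerator and denominator both coprime to 7), so x ∈ ℤ_7^×. Compute digits iteratively via a_i = x_i mod 7, x_{i+1} = (x_i − a_i)/7, with x_0 = x:
  x_0 = 38/5;  a_0 = 2;  x_1 = (x_0 − 2)/7 = 4/5
  x_1 = 4/5;  a_1 = 5;  x_2 = (x_1 − 5)/7 = -3/5
  x_2 = -3/5;  a_2 = 5;  x_3 = (x_2 − 5)/7 = -4/5
  x_3 = -4/5;  a_3 = 2;  x_4 = (x_3 − 2)/7 = -2/5
  x_4 = -2/5;  a_4 = 1;  x_5 = (x_4 − 1)/7 = -1/5
  x_5 = -1/5;  a_5 = 4;  x_6 = (x_5 − 4)/7 = -3/5
Digits: (2, 5, 5, 2, 1, 4).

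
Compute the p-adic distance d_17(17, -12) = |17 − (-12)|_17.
d_17(17, -12) = 1

Step 1 — x − y = 17 − (-12) = 29. Step 2 — v_17(29) = 0 (factor: 29 = (17^0 · 29); the sign does not affect v_p). Step 3 — |x − y|_17 = 17^{0} = 1.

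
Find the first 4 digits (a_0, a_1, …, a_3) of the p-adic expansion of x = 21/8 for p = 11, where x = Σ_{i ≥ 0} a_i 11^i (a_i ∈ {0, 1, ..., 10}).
(a_0, …, a_3) = (4, 4, 1, 4)

v_11(21/8) = 0 (numerator and denominator both coprime to 11), so x ∈ ℤ_11^×. Compute digits iteratively via a_i = x_i mod 11, x_{i+1} = (x_i − a_i)/11, with x_0 = x:
  x_0 = 21/8;  a_0 = 4;  x_1 = (x_0 − 4)/11 = -1/8
  x_1 = -1/8;  a_1 = 4;  x_2 = (x_1 − 4)/11 = -3/8
  x_2 = -3/8;  a_2 = 1;  x_3 = (x_2 − 1)/11 = -1/8
  x_3 = -1/8;  a_3 = 4;  x_4 = (x_3 − 4)/11 = -3/8
Digits: (4, 4, 1, 4).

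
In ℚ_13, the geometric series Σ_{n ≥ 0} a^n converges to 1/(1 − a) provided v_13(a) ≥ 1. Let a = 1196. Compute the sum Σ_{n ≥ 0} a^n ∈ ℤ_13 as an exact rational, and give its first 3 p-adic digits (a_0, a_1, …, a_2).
Σ a^n = 1/(1 − a) = -1/1195;  first 3 digits = (1, 1, 8)

v_13(a) = 1 ≥ 1, so the series converges in ℤ_13 to 1/(1 − a) = 1/(1 − 1196) = -1/1195. Expand this rational in ℤ_13: compute digits iteratively via d_i = x_i mod 13, x_{i+1} = (x_i − d_i)/13. The first 3 digits are (1, 1, 8).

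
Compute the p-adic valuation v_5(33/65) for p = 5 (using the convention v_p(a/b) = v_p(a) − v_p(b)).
v_5(33/65) = -1

Factor powers of 5 from the numerator and denominator of the reduced fraction: 33 = 5^0 · 33 and 65 = 5^1 · 13. Apply v_p(a/b) = v_p(a) − v_p(b): v_5(33/65) = 0 − 1 = -1.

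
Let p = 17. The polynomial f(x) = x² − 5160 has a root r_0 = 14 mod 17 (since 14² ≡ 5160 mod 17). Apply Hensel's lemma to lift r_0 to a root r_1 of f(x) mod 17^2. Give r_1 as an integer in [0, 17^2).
r_1 = 150 (mod 289)

Hensel's recurrence: r_{i+1} = r_i − f(r_i)·(f′(r_i))^{-1} mod 17^{i+2}, with f′(x) = 2x. Iterate:
  r_0 = 14 (mod 17)
  r_1 = 150 (mod 289)
Final: r_1 = 150, and one checks f(r_1) ≡ 0 mod 17^2.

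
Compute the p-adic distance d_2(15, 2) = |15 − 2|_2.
d_2(15, 2) = 1

Step 1 — x − y = 15 − 2 = 13. Step 2 — v_2(13) = 0 (factor: 13 = (2^0 · 13); the sign does not affect v_p). Step 3 — |x − y|_2 = 2^{0} = 1.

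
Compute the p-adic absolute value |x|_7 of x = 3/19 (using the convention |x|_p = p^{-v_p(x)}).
|3/19|_7 = 1

Step 1 — compute v_7(x) by factoring powers of 7 out of the numerator and denominator: v_7(3/19) = 0. Step 2 — apply |x|_p = p^{-v_p(x)} = 7^{0} = 1.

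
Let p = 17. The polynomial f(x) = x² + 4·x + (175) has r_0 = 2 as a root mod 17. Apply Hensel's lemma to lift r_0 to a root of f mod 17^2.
r_1 = 87 (mod 289)

Hensel: r_{i+1} = r_i − f(r_i)·(f′(r_i))^{-1} mod 17^{i+2}, f′(x) = 2x + 4. Iterate:
  r_0 = 2 (mod 17)
  r_1 = 87 (mod 289)
Final: r = 87 satisfies f(r) ≡ 0 mod 17^2.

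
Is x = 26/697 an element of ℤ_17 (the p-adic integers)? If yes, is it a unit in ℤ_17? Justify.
x ∉ ℤ_17 (v_17(x) = -1 < 0)

ℤ_17 = {x ∈ ℚ_17 : v_17(x) ≥ 0} and ℤ_17^× = {x ∈ ℤ_17 : v_17(x) = 0}. Here v_17(26/697) = v_17(num) − v_17(den) = -1; compare against these criteria.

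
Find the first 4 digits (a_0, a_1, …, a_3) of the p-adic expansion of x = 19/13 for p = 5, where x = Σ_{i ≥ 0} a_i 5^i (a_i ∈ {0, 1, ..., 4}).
(a_0, …, a_3) = (3, 2, 3, 2)

v_5(19/13) = 0 (numerator and denominator both coprime to 5), so x ∈ ℤ_5^×. Compute digits iteratively via a_i = x_i mod 5, x_{i+1} = (x_i − a_i)/5, with x_0 = x:
  x_0 = 19/13;  a_0 = 3;  x_1 = (x_0 − 3)/5 = -4/13
  x_1 = -4/13;  a_1 = 2;  x_2 = (x_1 − 2)/5 = -6/13
  x_2 = -6/13;  a_2 = 3;  x_3 = (x_2 − 3)/5 = -9/13
  x_3 = -9/13;  a_3 = 2;  x_4 = (x_3 − 2)/5 = -7/13
Digits: (3, 2, 3, 2).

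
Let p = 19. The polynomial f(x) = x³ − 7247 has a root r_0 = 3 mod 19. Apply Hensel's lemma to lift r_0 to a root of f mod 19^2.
r_1 = 3 (mod 361)

Hensel: r_{i+1} = r_i − f(r_i)/f′(r_i) mod 19^{i+2}, where f′(x) = 3x². Iterate:
  r_0 = 3 (mod 19)
  r_1 = 3 (mod 361)
Final: r = 3 with f(r) ≡ 0 mod 19^2.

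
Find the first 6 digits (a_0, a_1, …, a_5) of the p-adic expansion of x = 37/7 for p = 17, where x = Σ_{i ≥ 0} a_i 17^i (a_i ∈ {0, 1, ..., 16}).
(a_0, …, a_5) = (15, 14, 4, 7, 2, 12)

v_17(37/7) = 0 (numerator and denominator both coprime to 17), so x ∈ ℤ_17^×. Compute digits iteratively via a_i = x_i mod 17, x_{i+1} = (x_i − a_i)/17, with x_0 = x:
  x_0 = 37/7;  a_0 = 15;  x_1 = (x_0 − 15)/17 = -4/7
  x_1 = -4/7;  a_1 = 14;  x_2 = (x_1 − 14)/17 = -6/7
  x_2 = -6/7;  a_2 = 4;  x_3 = (x_2 − 4)/17 = -2/7
  x_3 = -2/7;  a_3 = 7;  x_4 = (x_3 − 7)/17 = -3/7
  x_4 = -3/7;  a_4 = 2;  x_5 = (x_4 − 2)/17 = -1/7
  x_5 = -1/7;  a_5 = 12;  x_6 = (x_5 − 12)/17 = -5/7
Digits: (15, 14, 4, 7, 2, 12).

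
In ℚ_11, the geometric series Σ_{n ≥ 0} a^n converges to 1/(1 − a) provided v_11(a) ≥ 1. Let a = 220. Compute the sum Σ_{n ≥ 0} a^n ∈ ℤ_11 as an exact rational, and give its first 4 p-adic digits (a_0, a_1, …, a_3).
Σ a^n = 1/(1 − a) = -1/219;  first 4 digits = (1, 9, 5, 6)

v_11(a) = 1 ≥ 1, so the series converges in ℤ_11 to 1/(1 − a) = 1/(1 − 220) = -1/219. Expand this rational in ℤ_11: compute digits iteratively via d_i = x_i mod 11, x_{i+1} = (x_i − d_i)/11. The first 4 digits are (1, 9, 5, 6).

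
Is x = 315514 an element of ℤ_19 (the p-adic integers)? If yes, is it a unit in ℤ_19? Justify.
x ∈ ℤ_19 but not a unit; v_19(x) = 3 > 0

ℤ_19 = {x ∈ ℚ_19 : v_19(x) ≥ 0} and ℤ_19^× = {x ∈ ℤ_19 : v_19(x) = 0}. Here v_19(315514) = v_19(num) − v_19(den) = 3; compare against these criteria.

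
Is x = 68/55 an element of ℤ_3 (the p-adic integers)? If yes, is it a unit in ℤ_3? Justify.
x ∈ ℤ_3^× (unit); v_3(x) = 0

ℤ_3 = {x ∈ ℚ_3 : v_3(x) ≥ 0} and ℤ_3^× = {x ∈ ℤ_3 : v_3(x) = 0}. Here v_3(68/55) = v_3(num) − v_3(den) = 0; compare against these criteria.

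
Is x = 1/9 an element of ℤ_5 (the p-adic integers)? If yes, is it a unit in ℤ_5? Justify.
x ∈ ℤ_5^× (unit); v_5(x) = 0

ℤ_5 = {x ∈ ℚ_5 : v_5(x) ≥ 0} and ℤ_5^× = {x ∈ ℤ_5 : v_5(x) = 0}. Here v_5(1/9) = v_5(num) − v_5(den) = 0; compare against these criteria.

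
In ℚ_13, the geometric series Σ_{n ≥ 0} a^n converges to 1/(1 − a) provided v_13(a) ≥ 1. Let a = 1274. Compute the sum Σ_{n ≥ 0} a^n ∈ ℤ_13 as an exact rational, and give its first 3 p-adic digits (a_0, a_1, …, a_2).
Σ a^n = 1/(1 − a) = -1/1273;  first 3 digits = (1, 7, 4)

v_13(a) = 1 ≥ 1, so the series converges in ℤ_13 to 1/(1 − a) = 1/(1 − 1274) = -1/1273. Expand this rational in ℤ_13: compute digits iteratively via d_i = x_i mod 13, x_{i+1} = (x_i − d_i)/13. The first 3 digits are (1, 7, 4).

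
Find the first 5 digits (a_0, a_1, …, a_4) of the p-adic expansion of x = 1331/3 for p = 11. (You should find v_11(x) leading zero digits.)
(a_0, …, a_4) = (0, 0, 0, 4, 7)

v_11(1331/3) = 3, so a_0 = ... = a_2 = 0. Factor out: x = 11^3 · u with u = 1/3 a unit in ℤ_11. Expand u iteratively via a_{v+i} = u_i mod 11, u_{i+1} = (u_i − a_{v+i})/11:
  u_0 = 1/3;  a_3 = 4;  u_1 = (u_0 − 4)/11 = -1/3
  u_1 = -1/3;  a_4 = 7;  u_2 = (u_1 − 7)/11 = -2/3
Digits: (0, 0, 0, 4, 7).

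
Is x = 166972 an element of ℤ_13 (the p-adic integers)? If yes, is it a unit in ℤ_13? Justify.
x ∈ ℤ_13 but not a unit; v_13(x) = 3 > 0

ℤ_13 = {x ∈ ℚ_13 : v_13(x) ≥ 0} and ℤ_13^× = {x ∈ ℤ_13 : v_13(x) = 0}. Here v_13(166972) = v_13(num) − v_13(den) = 3; compare against these criteria.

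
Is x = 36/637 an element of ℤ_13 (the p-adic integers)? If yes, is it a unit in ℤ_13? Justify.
x ∉ ℤ_13 (v_13(x) = -1 < 0)

ℤ_13 = {x ∈ ℚ_13 : v_13(x) ≥ 0} and ℤ_13^× = {x ∈ ℤ_13 : v_13(x) = 0}. Here v_13(36/637) = v_13(num) − v_13(den) = -1; compare against these criteria.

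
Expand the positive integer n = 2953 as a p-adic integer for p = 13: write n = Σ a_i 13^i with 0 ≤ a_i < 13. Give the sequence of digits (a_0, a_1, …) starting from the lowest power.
(a_0, a_1, …) = (2, 6, 4, 1)

Repeated division by 13 gives the digits low-to-high: 2953 = 2 + 6·13^1 + 4·13^2 + 1·13^3. Digit sequence: (2, 6, 4, 1).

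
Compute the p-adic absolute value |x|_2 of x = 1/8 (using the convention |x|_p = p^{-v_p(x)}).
|1/8|_2 = 8

Step 1 — compute v_2(x) by factoring powers of 2 out of the numerator and denominator: v_2(1/8) = -3. Step 2 — apply |x|_p = p^{-v_p(x)} = 2^{3} = 8.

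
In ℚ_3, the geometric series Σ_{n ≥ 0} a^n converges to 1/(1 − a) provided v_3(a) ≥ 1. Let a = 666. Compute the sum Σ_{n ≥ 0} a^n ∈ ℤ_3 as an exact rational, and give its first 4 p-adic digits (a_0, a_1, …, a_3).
Σ a^n = 1/(1 − a) = -1/665;  first 4 digits = (1, 0, 2, 0)

v_3(a) = 2 ≥ 1, so the series converges in ℤ_3 to 1/(1 − a) = 1/(1 − 666) = -1/665. Expand this rational in ℤ_3: compute digits iteratively via d_i = x_i mod 3, x_{i+1} = (x_i − d_i)/3. The first 4 digits are (1, 0, 2, 0).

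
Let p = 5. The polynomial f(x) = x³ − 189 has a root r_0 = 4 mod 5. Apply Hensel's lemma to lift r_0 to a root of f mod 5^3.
r_2 = 4 (mod 125)

Hensel: r_{i+1} = r_i − f(r_i)/f′(r_i) mod 5^{i+2}, where f′(x) = 3x². Iterate:
  r_0 = 4 (mod 5)
  r_1 = 4 (mod 25)
  r_2 = 4 (mod 125)
Final: r = 4 with f(r) ≡ 0 mod 5^3.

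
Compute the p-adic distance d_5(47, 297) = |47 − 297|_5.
d_5(47, 297) = 1/125

Step 1 — x − y = 47 − 297 = -250. Step 2 — v_5(-250) = 3 (factor: -250 = −(5^3 · 2); the sign does not affect v_p). Step 3 — |x − y|_5 = 5^{-3} = 1/125.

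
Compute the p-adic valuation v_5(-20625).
v_5(-20625) = 4

v_5(n) is the largest exponent k such that 5^k divides n. Factor out: -20625 = -5^4 · 33. (Sign doesn't affect v_p.) So v_5(-20625) = 4.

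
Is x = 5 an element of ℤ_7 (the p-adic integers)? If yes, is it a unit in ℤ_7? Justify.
x ∈ ℤ_7^× (unit); v_7(x) = 0

ℤ_7 = {x ∈ ℚ_7 : v_7(x) ≥ 0} and ℤ_7^× = {x ∈ ℤ_7 : v_7(x) = 0}. Here v_7(5) = v_7(num) − v_7(den) = 0; compare against these criteria.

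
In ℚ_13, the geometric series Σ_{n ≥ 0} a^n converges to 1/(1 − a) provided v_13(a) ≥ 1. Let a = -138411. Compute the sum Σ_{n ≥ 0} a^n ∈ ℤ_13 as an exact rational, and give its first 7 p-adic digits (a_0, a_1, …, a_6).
Σ a^n = 1/(1 − a) = 1/138412;  first 7 digits = (1, 0, 0, 2, 8, 12, 3)

v_13(a) = 3 ≥ 1, so the series converges in ℤ_13 to 1/(1 − a) = 1/(1 − (-138411)) = 1/138412. Expand this rational in ℤ_13: compute digits iteratively via d_i = x_i mod 13, x_{i+1} = (x_i − d_i)/13. The first 7 digits are (1, 0, 0, 2, 8, 12, 3).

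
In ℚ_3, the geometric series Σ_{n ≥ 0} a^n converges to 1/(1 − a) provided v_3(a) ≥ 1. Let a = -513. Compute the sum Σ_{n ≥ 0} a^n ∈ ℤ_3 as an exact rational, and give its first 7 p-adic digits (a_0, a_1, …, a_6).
Σ a^n = 1/(1 − a) = 1/514;  first 7 digits = (1, 0, 0, 2, 2, 0, 0)

v_3(a) = 3 ≥ 1, so the series converges in ℤ_3 to 1/(1 − a) = 1/(1 − (-513)) = 1/514. Expand this rational in ℤ_3: compute digits iteratively via d_i = x_i mod 3, x_{i+1} = (x_i − d_i)/3. The first 7 digits are (1, 0, 0, 2, 2, 0, 0).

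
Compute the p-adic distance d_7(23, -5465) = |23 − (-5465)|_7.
d_7(23, -5465) = 1/343

Step 1 — x − y = 23 − (-5465) = 5488. Step 2 — v_7(5488) = 3 (factor: 5488 = (7^3 · 16); the sign does not affect v_p). Step 3 — |x − y|_7 = 7^{-3} = 1/343.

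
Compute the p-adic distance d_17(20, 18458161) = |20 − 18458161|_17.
d_17(20, 18458161) = 1/1419857

Step 1 — x − y = 20 − 18458161 = -18458141. Step 2 — v_17(-18458141) = 5 (factor: -18458141 = −(17^5 · 13); the sign does not affect v_p). Step 3 — |x − y|_17 = 17^{-5} = 1/1419857.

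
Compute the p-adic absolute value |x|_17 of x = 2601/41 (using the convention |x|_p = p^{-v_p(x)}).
|2601/41|_17 = 1/289

Step 1 — compute v_17(x) by factoring powers of 17 out of the numerator and denominator: v_17(2601/41) = 2. Step 2 — apply |x|_p = p^{-v_p(x)} = 17^{-2} = 1/289.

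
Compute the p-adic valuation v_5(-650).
v_5(-650) = 2

v_5(n) is the largest exponent k such that 5^k divides n. Factor out: -650 = -5^2 · 26. (Sign doesn't affect v_p.) So v_5(-650) = 2.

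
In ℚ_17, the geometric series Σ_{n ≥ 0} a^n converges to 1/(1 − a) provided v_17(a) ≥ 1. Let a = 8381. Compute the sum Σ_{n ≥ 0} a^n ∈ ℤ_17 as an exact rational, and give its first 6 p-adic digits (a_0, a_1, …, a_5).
Σ a^n = 1/(1 − a) = -1/8380;  first 6 digits = (1, 0, 12, 1, 8, 15)

v_17(a) = 2 ≥ 1, so the series converges in ℤ_17 to 1/(1 − a) = 1/(1 − 8381) = -1/8380. Expand this rational in ℤ_17: compute digits iteratively via d_i = x_i mod 17, x_{i+1} = (x_i − d_i)/17. The first 6 digits are (1, 0, 12, 1, 8, 15).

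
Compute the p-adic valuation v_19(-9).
v_19(-9) = 0

v_19(n) is the largest exponent k such that 19^k divides n. Factor out: -9 = -19^0 · 9. (Sign doesn't affect v_p.) So v_19(-9) = 0.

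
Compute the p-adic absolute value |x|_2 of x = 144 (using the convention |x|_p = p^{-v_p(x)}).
|144|_2 = 1/16

Step 1 — compute v_2(x) by factoring powers of 2 out of the numerator and denominator: v_2(144) = 4. Step 2 — apply |x|_p = p^{-v_p(x)} = 2^{-4} = 1/16.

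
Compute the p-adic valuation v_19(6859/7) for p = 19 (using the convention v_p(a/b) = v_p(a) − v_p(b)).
v_19(6859/7) = 3

Factor powers of 19 from the numerator and denominator of the reduced fraction: 6859 = 19^3 · 1 and 7 = 19^0 · 7. Apply v_p(a/b) = v_p(a) − v_p(b): v_19(6859/7) = 3 − 0 = 3.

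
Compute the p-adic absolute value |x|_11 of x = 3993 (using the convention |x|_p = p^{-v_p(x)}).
|3993|_11 = 1/1331

Step 1 — compute v_11(x) by factoring powers of 11 out of the numerator and denominator: v_11(3993) = 3. Step 2 — apply |x|_p = p^{-v_p(x)} = 11^{-3} = 1/1331.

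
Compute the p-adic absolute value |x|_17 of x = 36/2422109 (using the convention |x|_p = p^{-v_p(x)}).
|36/2422109|_17 = 83521

Step 1 — compute v_17(x) by factoring powers of 17 out of the numerator and denominator: v_17(36/2422109) = -4. Step 2 — apply |x|_p = p^{-v_p(x)} = 17^{4} = 83521.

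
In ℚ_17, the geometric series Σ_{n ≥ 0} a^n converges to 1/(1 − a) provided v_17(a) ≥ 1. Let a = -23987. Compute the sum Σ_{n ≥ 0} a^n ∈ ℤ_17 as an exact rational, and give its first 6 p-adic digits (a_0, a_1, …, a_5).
Σ a^n = 1/(1 − a) = 1/23988;  first 6 digits = (1, 0, 2, 12, 3, 14)

v_17(a) = 2 ≥ 1, so the series converges in ℤ_17 to 1/(1 − a) = 1/(1 − (-23987)) = 1/23988. Expand this rational in ℤ_17: compute digits iteratively via d_i = x_i mod 17, x_{i+1} = (x_i − d_i)/17. The first 6 digits are (1, 0, 2, 12, 3, 14).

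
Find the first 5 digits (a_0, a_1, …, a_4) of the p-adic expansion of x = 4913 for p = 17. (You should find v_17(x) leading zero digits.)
(a_0, …, a_4) = (0, 0, 0, 1, 0)

v_17(4913) = 3, so a_0 = ... = a_2 = 0. Factor out: x = 17^3 · u with u = 1 a unit in ℤ_17. Expand u iteratively via a_{v+i} = u_i mod 17, u_{i+1} = (u_i − a_{v+i})/17:
  u_0 = 1;  a_3 = 1;  u_1 = (u_0 − 1)/17 = 0
  u_1 = 0;  a_4 = 0;  u_2 = (u_1 − 0)/17 = 0
Digits: (0, 0, 0, 1, 0).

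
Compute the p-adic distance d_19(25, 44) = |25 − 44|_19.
d_19(25, 44) = 1/19

Step 1 — x − y = 25 − 44 = -19. Step 2 — v_19(-19) = 1 (factor: -19 = −(19^1 · 1); the sign does not affect v_p). Step 3 — |x − y|_19 = 19^{-1} = 1/19.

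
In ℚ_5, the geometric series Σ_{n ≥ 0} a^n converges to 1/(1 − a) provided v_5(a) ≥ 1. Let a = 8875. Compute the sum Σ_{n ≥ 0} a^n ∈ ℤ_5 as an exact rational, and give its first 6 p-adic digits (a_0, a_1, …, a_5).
Σ a^n = 1/(1 − a) = -1/8874;  first 6 digits = (1, 0, 0, 1, 4, 2)

v_5(a) = 3 ≥ 1, so the series converges in ℤ_5 to 1/(1 − a) = 1/(1 − 8875) = -1/8874. Expand this rational in ℤ_5: compute digits iteratively via d_i = x_i mod 5, x_{i+1} = (x_i − d_i)/5. The first 6 digits are (1, 0, 0, 1, 4, 2).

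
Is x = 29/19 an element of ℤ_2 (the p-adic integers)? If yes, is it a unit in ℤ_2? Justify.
x ∈ ℤ_2^× (unit); v_2(x) = 0

ℤ_2 = {x ∈ ℚ_2 : v_2(x) ≥ 0} and ℤ_2^× = {x ∈ ℤ_2 : v_2(x) = 0}. Here v_2(29/19) = v_2(num) − v_2(den) = 0; compare against these criteria.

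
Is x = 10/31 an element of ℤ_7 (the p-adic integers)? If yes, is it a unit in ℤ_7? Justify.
x ∈ ℤ_7^× (unit); v_7(x) = 0

ℤ_7 = {x ∈ ℚ_7 : v_7(x) ≥ 0} and ℤ_7^× = {x ∈ ℤ_7 : v_7(x) = 0}. Here v_7(10/31) = v_7(num) − v_7(den) = 0; compare against these criteria.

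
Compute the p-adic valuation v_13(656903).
v_13(656903) = 4

v_13(n) is the largest exponent k such that 13^k divides n. Factor out: 656903 = 13^4 · 23. (Sign doesn't affect v_p.) So v_13(656903) = 4.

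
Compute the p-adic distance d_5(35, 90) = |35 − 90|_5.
d_5(35, 90) = 1/5

Step 1 — x − y = 35 − 90 = -55. Step 2 — v_5(-55) = 1 (factor: -55 = −(5^1 · 11); the sign does not affect v_p). Step 3 — |x − y|_5 = 5^{-1} = 1/5.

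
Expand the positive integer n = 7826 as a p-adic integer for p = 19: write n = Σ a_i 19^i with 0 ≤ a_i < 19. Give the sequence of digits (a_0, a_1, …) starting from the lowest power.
(a_0, a_1, …) = (17, 12, 2, 1)

Repeated division by 19 gives the digits low-to-high: 7826 = 17 + 12·19^1 + 2·19^2 + 1·19^3. Digit sequence: (17, 12, 2, 1).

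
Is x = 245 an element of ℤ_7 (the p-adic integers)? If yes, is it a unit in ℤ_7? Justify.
x ∈ ℤ_7 but not a unit; v_7(x) = 2 > 0

ℤ_7 = {x ∈ ℚ_7 : v_7(x) ≥ 0} and ℤ_7^× = {x ∈ ℤ_7 : v_7(x) = 0}. Here v_7(245) = v_7(num) − v_7(den) = 2; compare against these criteria.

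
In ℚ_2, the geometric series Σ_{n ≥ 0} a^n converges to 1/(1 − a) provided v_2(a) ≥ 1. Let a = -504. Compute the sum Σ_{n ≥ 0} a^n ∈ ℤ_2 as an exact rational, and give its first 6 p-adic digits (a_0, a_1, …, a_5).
Σ a^n = 1/(1 − a) = 1/505;  first 6 digits = (1, 0, 0, 1, 0, 0)

v_2(a) = 3 ≥ 1, so the series converges in ℤ_2 to 1/(1 − a) = 1/(1 − (-504)) = 1/505. Expand this rational in ℤ_2: compute digits iteratively via d_i = x_i mod 2, x_{i+1} = (x_i − d_i)/2. The first 6 digits are (1, 0, 0, 1, 0, 0).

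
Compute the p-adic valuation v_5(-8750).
v_5(-8750) = 4

v_5(n) is the largest exponent k such that 5^k divides n. Factor out: -8750 = -5^4 · 14. (Sign doesn't affect v_p.) So v_5(-8750) = 4.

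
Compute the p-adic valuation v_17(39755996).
v_17(39755996) = 5

v_17(n) is the largest exponent k such that 17^k divides n. Factor out: 39755996 = 17^5 · 28. (Sign doesn't affect v_p.) So v_17(39755996) = 5.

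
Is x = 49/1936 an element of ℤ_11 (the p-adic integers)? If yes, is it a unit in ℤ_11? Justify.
x ∉ ℤ_11 (v_11(x) = -2 < 0)

ℤ_11 = {x ∈ ℚ_11 : v_11(x) ≥ 0} and ℤ_11^× = {x ∈ ℤ_11 : v_11(x) = 0}. Here v_11(49/1936) = v_11(num) − v_11(den) = -2; compare against these criteria.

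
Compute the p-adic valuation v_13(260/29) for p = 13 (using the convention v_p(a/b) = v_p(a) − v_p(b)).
v_13(260/29) = 1

Factor powers of 13 from the numerator and denominator of the reduced fraction: 260 = 13^1 · 20 and 29 = 13^0 · 29. Apply v_p(a/b) = v_p(a) − v_p(b): v_13(260/29) = 1 − 0 = 1.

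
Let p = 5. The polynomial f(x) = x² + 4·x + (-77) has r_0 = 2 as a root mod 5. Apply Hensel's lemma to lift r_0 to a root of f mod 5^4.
r_3 = 7 (mod 625)

Hensel: r_{i+1} = r_i − f(r_i)·(f′(r_i))^{-1} mod 5^{i+2}, f′(x) = 2x + 4. Iterate:
  r_0 = 2 (mod 5)
  r_1 = 7 (mod 25)
  r_2 = 7 (mod 125)
  r_3 = 7 (mod 625)
Final: r = 7 satisfies f(r) ≡ 0 mod 5^4.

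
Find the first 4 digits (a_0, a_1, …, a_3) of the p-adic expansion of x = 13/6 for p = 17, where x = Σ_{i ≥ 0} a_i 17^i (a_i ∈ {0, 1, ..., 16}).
(a_0, …, a_3) = (5, 14, 2, 14)

v_17(13/6) = 0 (numerator and denominator both coprime to 17), so x ∈ ℤ_17^×. Compute digits iteratively via a_i = x_i mod 17, x_{i+1} = (x_i − a_i)/17, with x_0 = x:
  x_0 = 13/6;  a_0 = 5;  x_1 = (x_0 − 5)/17 = -1/6
  x_1 = -1/6;  a_1 = 14;  x_2 = (x_1 − 14)/17 = -5/6
  x_2 = -5/6;  a_2 = 2;  x_3 = (x_2 − 2)/17 = -1/6
  x_3 = -1/6;  a_3 = 14;  x_4 = (x_3 − 14)/17 = -5/6
Digits: (5, 14, 2, 14).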